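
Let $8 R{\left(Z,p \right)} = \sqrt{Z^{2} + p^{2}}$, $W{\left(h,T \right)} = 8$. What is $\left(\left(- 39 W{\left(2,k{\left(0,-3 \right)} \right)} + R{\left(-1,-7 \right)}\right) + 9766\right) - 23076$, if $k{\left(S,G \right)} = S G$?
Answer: $-13622 + \frac{5 \sqrt{2}}{8} \approx -13621.0$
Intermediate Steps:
$k{\left(S,G \right)} = G S$
$R{\left(Z,p \right)} = \frac{\sqrt{Z^{2} + p^{2}}}{8}$
$\left(\left(- 39 W{\left(2,k{\left(0,-3 \right)} \right)} + R{\left(-1,-7 \right)}\right) + 9766\right) - 23076 = \left(\left(\left(-39\right) 8 + \frac{\sqrt{\left(-1\right)^{2} + \left(-7\right)^{2}}}{8}\right) + 9766\right) - 23076 = \left(\left(-312 + \frac{\sqrt{1 + 49}}{8}\right) + 9766\right) - 23076 = \left(\left(-312 + \frac{\sqrt{50}}{8}\right) + 9766\right) - 23076 = \left(\left(-312 + \frac{5 \sqrt{2}}{8}\right) + 9766\right) - 23076 = \left(9454 + \frac{5 \sqrt{2}}{8}\right) - 23076 = -13622 + \frac{5 \sqrt{2}}{8}$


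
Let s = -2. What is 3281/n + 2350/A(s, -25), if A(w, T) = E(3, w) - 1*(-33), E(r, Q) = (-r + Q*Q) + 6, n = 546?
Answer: 70717/1092 ≈ 64.759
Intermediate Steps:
E(r, Q) = 6 + Q² - r (E(r, Q) = (-r + Q²) + 6 = (Q² - r) + 6 = 6 + Q² - r)
A(w, T) = 36 + w² (A(w, T) = (6 + w² - 1*3) - 1*(-33) = (6 + w² - 3) + 33 = (3 + w²) + 33 = 36 + w²)
3281/n + 2350/A(s, -25) = 3281/546 + 2350/(36 + (-2)²) = 3281*(1/546) + 2350/(36 + 4) = 3281/546 + 2350/40 = 3281/546 + 2350*(1/40) = 3281/546 + 235/4 = 70717/1092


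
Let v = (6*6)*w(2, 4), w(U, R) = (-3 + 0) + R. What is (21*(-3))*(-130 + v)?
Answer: 5922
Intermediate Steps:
w(U, R) = -3 + R
v = 36 (v = (6*6)*(-3 + 4) = 36*1 = 36)
(21*(-3))*(-130 + v) = (21*(-3))*(-130 + 36) = -63*(-94) = 5922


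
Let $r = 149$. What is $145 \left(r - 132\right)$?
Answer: $2465$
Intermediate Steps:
$145 \left(r - 132\right) = 145 \left(149 - 132\right) = 145 \cdot 17 = 2465$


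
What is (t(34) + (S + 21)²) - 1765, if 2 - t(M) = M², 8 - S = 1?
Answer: -2135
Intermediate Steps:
S = 7 (S = 8 - 1*1 = 8 - 1 = 7)
t(M) = 2 - M²
(t(34) + (S + 21)²) - 1765 = ((2 - 1*34²) + (7 + 21)²) - 1765 = ((2 - 1*1156) + 28²) - 1765 = ((2 - 1156) + 784) - 1765 = (-1154 + 784) - 1765 = -370 - 1765 = -2135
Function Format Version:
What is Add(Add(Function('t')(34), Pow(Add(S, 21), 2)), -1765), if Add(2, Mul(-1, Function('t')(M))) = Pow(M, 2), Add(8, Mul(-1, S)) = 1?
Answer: -2135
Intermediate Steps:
S = 7 (S = Add(8, Mul(-1, 1)) = Add(8, -1) = 7)
Function('t')(M) = Add(2, Mul(-1, Pow(M, 2)))
Add(Add(Function('t')(34), Pow(Add(S, 21), 2)), -1765) = Add(Add(Add(2, Mul(-1, Pow(34, 2))), Pow(Add(7, 21), 2)), -1765) = Add(Add(Add(2, Mul(-1, 1156)), Pow(28, 2)), -1765) = Add(Add(Add(2, -1156), 784), -1765) = Add(Add(-1154, 784), -1765) = Add(-370, -1765) = -2135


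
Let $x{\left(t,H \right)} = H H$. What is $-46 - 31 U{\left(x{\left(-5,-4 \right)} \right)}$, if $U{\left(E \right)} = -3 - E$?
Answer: $543$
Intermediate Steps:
$x{\left(t,H \right)} = H^{2}$
$-46 - 31 U{\left(x{\left(-5,-4 \right)} \right)} = -46 - 31 \left(-3 - \left(-4\right)^{2}\right) = -46 - 31 \left(-3 - 16\right) = -46 - -589 = -46 + 589 = 543$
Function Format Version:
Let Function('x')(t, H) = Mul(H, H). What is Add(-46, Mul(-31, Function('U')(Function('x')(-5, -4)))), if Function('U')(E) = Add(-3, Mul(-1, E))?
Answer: 543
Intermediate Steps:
Function('x')(t, H) = Pow(H, 2)
Add(-46, Mul(-31, Function('U')(Function('x')(-5, -4)))) = Add(-46, Mul(-31, Add(-3, Mul(-1, Pow(-4, 2))))) = Add(-46, Mul(-31, Add(-3, Mul(-1, 16)))) = Add(-46, Mul(-31, Add(-3, -16))) = Add(-46, Mul(-31, -19)) = Add(-46, 589) = 543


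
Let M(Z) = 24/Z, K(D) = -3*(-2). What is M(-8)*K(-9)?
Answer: -18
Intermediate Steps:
K(D) = 6
M(-8)*K(-9) = (24/(-8))*6 = (24*(-⅛))*6 = -3*6 = -18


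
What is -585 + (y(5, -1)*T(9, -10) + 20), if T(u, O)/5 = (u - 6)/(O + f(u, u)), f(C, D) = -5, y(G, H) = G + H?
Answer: -569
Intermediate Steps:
T(u, O) = 5*(-6 + u)/(-5 + O) (T(u, O) = 5*((u - 6)/(O - 5)) = 5*((-6 + u)/(-5 + O)) = 5*(-6 + u)/(-5 + O))
-585 + (y(5, -1)*T(9, -10) + 20) = -585 + ((5 - 1)*(5*(-6 + 9)/(-5 - 10)) + 20) = -585 + (4*(5*3/(-15)) + 20) = -585 + (4*(5*(-1/15)*3) + 20) = -585 + (4*(-1) + 20) = -585 + (-4 + 20) = -585 + 16 = -569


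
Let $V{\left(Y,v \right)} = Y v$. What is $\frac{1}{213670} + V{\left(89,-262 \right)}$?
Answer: $- \frac{4982357059}{213670} \approx -23318.0$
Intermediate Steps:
$\frac{1}{213670} + V{\left(89,-262 \right)} = \frac{1}{213670} + 89 \left(-262\right) = \frac{1}{213670} - 23318 = - \frac{4982357059}{213670}$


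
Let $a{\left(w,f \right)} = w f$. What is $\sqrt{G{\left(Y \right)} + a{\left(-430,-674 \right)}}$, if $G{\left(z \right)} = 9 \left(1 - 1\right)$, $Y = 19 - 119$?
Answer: $2 \sqrt{72455} \approx 538.35$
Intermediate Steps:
$a{\left(w,f \right)} = f w$
$Y = -100$ ($Y = 19 - 119 = -100$)
$G{\left(z \right)} = 0$ ($G{\left(z \right)} = 9 \cdot 0 = 0$)
$\sqrt{G{\left(Y \right)} + a{\left(-430,-674 \right)}} = \sqrt{0 - -289820} = \sqrt{0 + 289820} = \sqrt{289820} = 2 \sqrt{72455}$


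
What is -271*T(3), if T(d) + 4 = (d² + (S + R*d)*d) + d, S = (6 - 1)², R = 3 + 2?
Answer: -34688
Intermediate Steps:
R = 5
S = 25 (S = 5² = 25)
T(d) = -4 + d + d² + d*(25 + 5*d) (T(d) = -4 + ((d² + (25 + 5*d)*d) + d) = -4 + ((d² + d*(25 + 5*d)) + d) = -4 + (d + d² + d*(25 + 5*d)) = -4 + d + d² + d*(25 + 5*d))
-271*T(3) = -271*(-4 + 6*3² + 26*3) = -271*(-4 + 6*9 + 78) = -271*(-4 + 54 + 78) = -271*128 = -34688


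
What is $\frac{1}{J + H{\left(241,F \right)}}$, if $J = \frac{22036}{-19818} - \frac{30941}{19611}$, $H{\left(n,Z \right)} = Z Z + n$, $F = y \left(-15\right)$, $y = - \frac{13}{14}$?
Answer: $\frac{4231975356}{1829548316023} \approx 0.0023131$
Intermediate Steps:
$y = - \frac{13}{14}$ ($y = \left(-13\right) \frac{1}{14} = - \frac{13}{14} \approx -0.92857$)
$F = \frac{195}{14}$ ($F = \left(- \frac{13}{14}\right) \left(-15\right) = \frac{195}{14} \approx 13.929$)
$H{\left(n,Z \right)} = n + Z^{2}$ ($H{\left(n,Z \right)} = Z^{2} + n = n + Z^{2}$)
$J = - \frac{58074263}{21591711}$ ($J = 22036 \left(- \frac{1}{19818}\right) - \frac{30941}{19611} = - \frac{11018}{9909} - \frac{30941}{19611} = - \frac{58074263}{21591711} \approx -2.6897$)
$\frac{1}{J + H{\left(241,F \right)}} = \frac{1}{- \frac{58074263}{21591711} + \left(241 + \left(\frac{195}{14}\right)^{2}\right)} = \frac{1}{- \frac{58074263}{21591711} + \left(241 + \frac{38025}{196}\right)} = \frac{1}{- \frac{58074263}{21591711} + \frac{85261}{196}} = \frac{1}{\frac{1829548316023}{4231975356}} = \frac{4231975356}{1829548316023}$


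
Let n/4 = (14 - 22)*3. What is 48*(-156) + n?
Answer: -7584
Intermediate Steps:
n = -96 (n = 4*((14 - 22)*3) = 4*(-8*3) = 4*(-24) = -96)
48*(-156) + n = 48*(-156) - 96 = -7488 - 96 = -7584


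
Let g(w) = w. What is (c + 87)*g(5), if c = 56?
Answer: 715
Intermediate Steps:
(c + 87)*g(5) = (56 + 87)*5 = 143*5 = 715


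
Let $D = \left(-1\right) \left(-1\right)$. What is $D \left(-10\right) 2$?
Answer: $-20$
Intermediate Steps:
$D = 1$
$D \left(-10\right) 2 = 1 \left(-10\right) 2 = \left(-10\right) 2 = -20$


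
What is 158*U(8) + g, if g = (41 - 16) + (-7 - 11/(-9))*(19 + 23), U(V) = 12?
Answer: 5035/3 ≈ 1678.3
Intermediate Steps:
g = -653/3 (g = 25 + (-7 - 11*(-⅑))*42 = 25 + (-7 + 11/9)*42 = 25 - 52/9*42 = 25 - 728/3 = -653/3 ≈ -217.67)
158*U(8) + g = 158*12 - 653/3 = 1896 - 653/3 = 5035/3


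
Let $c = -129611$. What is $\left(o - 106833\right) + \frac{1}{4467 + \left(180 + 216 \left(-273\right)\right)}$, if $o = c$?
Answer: $- \frac{12843874525}{54321} \approx -2.3644 \cdot 10^{5}$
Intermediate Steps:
$o = -129611$
$\left(o - 106833\right) + \frac{1}{4467 + \left(180 + 216 \left(-273\right)\right)} = \left(-129611 - 106833\right) + \frac{1}{4467 + \left(180 + 216 \left(-273\right)\right)} = -236444 + \frac{1}{4467 + \left(180 - 58968\right)} = -236444 + \frac{1}{4467 - 58788} = -236444 + \frac{1}{-54321} = -236444 - \frac{1}{54321} = - \frac{12843874525}{54321}$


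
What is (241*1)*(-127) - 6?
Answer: -30613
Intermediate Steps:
(241*1)*(-127) - 6 = 241*(-127) - 6 = -30607 - 6 = -30613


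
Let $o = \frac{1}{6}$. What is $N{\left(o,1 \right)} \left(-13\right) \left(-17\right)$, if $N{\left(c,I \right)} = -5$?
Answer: $-1105$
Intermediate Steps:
$o = \frac{1}{6} \approx 0.16667$
$N{\left(o,1 \right)} \left(-13\right) \left(-17\right) = \left(-5\right) \left(-13\right) \left(-17\right) = 65 \left(-17\right) = -1105$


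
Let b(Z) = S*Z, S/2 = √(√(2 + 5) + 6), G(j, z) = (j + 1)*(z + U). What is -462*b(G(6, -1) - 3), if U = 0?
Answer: 9240*√(6 + √7) ≈ 27169.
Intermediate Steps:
G(j, z) = z*(1 + j) (G(j, z) = (j + 1)*(z + 0) = (1 + j)*z = z*(1 + j))
S = 2*√(6 + √7) (S = 2*√(√(2 + 5) + 6) = 2*√(√7 + 6) = 2*√(6 + √7) ≈ 5.8807)
b(Z) = 2*Z*√(6 + √7) (b(Z) = (2*√(6 + √7))*Z = 2*Z*√(6 + √7))
-462*b(G(6, -1) - 3) = -924*(-(1 + 6) - 3)*√(6 + √7) = -924*(-1*7 - 3)*√(6 + √7) = -924*(-7 - 3)*√(6 + √7) = -924*(-10)*√(6 + √7) = -(-9240)*√(6 + √7) = 9240*√(6 + √7)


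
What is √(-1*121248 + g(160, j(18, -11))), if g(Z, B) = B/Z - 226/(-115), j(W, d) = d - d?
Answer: I*√1603478810/115 ≈ 348.2*I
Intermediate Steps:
j(W, d) = 0
g(Z, B) = 226/115 + B/Z (g(Z, B) = B/Z - 226*(-1/115) = B/Z + 226/115 = 226/115 + B/Z)
√(-1*121248 + g(160, j(18, -11))) = √(-1*121248 + (226/115 + 0/160)) = √(-121248 + (226/115 + 0*(1/160))) = √(-121248 + (226/115 + 0)) = √(-121248 + 226/115) = √(-13943294/115) = I*√1603478810/115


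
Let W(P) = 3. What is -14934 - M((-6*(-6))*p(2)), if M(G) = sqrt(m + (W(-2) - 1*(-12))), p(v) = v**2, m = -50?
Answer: -14934 - I*sqrt(35) ≈ -14934.0 - 5.9161*I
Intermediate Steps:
M(G) = I*sqrt(35) (M(G) = sqrt(-50 + (3 - 1*(-12))) = sqrt(-50 + (3 + 12)) = sqrt(-50 + 15) = sqrt(-35) = I*sqrt(35))
-14934 - M((-6*(-6))*p(2)) = -14934 - I*sqrt(35)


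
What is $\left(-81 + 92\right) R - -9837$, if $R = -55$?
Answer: $9232$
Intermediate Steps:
$\left(-81 + 92\right) R - -9837 = \left(-81 + 92\right) \left(-55\right) - -9837 = 11 \left(-55\right) + 9837 = -605 + 9837 = 9232$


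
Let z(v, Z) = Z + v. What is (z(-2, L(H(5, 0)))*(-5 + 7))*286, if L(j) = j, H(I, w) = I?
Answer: 1716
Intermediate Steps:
(z(-2, L(H(5, 0)))*(-5 + 7))*286 = ((5 - 2)*(-5 + 7))*286 = (3*2)*286 = 6*286 = 1716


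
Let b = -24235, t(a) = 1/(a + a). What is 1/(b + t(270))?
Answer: -540/13086899 ≈ -4.1263e-5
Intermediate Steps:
t(a) = 1/(2*a)
1/(b + t(270)) = 1/(-24235 + (1/2)/270) = 1/(-24235 + (1/2)*(1/270)) = 1/(-24235 + 1/540) = 1/(-13086899/540) = -540/13086899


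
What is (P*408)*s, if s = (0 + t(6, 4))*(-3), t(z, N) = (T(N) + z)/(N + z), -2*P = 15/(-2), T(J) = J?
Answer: -4590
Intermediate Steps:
P = 15/4 (P = -15/(2*(-2)) = -15*(-1)/(2*2) = -½*(-15/2) = 15/4 ≈ 3.7500)
t(z, N) = 1 (t(z, N) = (N + z)/(N + z) = 1)
s = -3 (s = (0 + 1)*(-3) = 1*(-3) = -3)
(P*408)*s = ((15/4)*408)*(-3) = 1530*(-3) = -4590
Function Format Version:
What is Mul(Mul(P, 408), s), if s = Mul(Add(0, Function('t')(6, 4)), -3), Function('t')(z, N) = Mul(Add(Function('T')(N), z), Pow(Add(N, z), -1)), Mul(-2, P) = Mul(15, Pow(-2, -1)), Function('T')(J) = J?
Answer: -4590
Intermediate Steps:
P = Rational(15, 4) (P = Mul(Rational(-1, 2), Mul(15, Pow(-2, -1))) = Mul(Rational(-1, 2), Mul(15, Rational(-1, 2))) = Mul(Rational(-1, 2), Rational(-15, 2)) = Rational(15, 4) ≈ 3.7500)
Function('t')(z, N) = 1 (Function('t')(z, N) = Mul(Add(N, z), Pow(Add(N, z), -1)) = 1)
s = -3 (s = Mul(Add(0, 1), -3) = Mul(1, -3) = -3)
Mul(Mul(P, 408), s) = Mul(Mul(Rational(15, 4), 408), -3) = Mul(1530, -3) = -4590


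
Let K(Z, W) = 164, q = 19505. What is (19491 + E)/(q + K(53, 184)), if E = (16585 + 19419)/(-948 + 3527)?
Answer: 50303293/50726351 ≈ 0.99166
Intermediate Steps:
E = 36004/2579 ≈ 13.960
(19491 + E)/(q + K(53, 184)) = (19491 + 36004/2579)/(19505 + 164) = (50303293/2579)/19669 = (50303293/2579)*(1/19669) = 50303293/50726351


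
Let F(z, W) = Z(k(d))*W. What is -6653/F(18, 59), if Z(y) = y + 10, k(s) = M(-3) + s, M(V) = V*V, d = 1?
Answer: -6653/1180 ≈ -5.6381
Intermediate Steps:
M(V) = V²
k(s) = 9 + s (k(s) = (-3)² + s = 9 + s)
Z(y) = 10 + y
F(z, W) = 20*W (F(z, W) = (10 + (9 + 1))*W = (10 + 10)*W = 20*W)
-6653/F(18, 59) = -6653/(20*59) = -6653/1180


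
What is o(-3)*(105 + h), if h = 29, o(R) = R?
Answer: -402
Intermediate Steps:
o(-3)*(105 + h) = -3*(105 + 29) = -3*134 = -402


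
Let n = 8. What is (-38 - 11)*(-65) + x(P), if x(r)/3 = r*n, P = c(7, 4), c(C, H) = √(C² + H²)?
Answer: 3185 + 24*√65 ≈ 3378.5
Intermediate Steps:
P = √65 (P = √(7² + 4²) = √(49 + 16) = √65 ≈ 8.0623)
x(r) = 24*r (x(r) = 3*(r*8) = 3*(8*r) = 24*r)
(-38 - 11)*(-65) + x(P) = (-38 - 11)*(-65) + 24*√65 = -49*(-65) + 24*√65 = 3185 + 24*√65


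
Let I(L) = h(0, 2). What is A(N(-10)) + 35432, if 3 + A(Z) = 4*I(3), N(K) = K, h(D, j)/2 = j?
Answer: 35445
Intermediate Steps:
h(D, j) = 2*j
I(L) = 4 (I(L) = 2*2 = 4)
A(Z) = 13 (A(Z) = -3 + 4*4 = -3 + 16 = 13)
A(N(-10)) + 35432 = 13 + 35432 = 35445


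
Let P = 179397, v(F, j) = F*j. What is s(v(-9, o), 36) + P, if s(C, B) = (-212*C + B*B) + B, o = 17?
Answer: 213165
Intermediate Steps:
s(C, B) = B + B² - 212*C (s(C, B) = (-212*C + B²) + B = (B² - 212*C) + B = B + B² - 212*C)
s(v(-9, o), 36) + P = (36 + 36² - (-1908)*17) + 179397 = (36 + 1296 - 212*(-153)) + 179397 = (36 + 1296 + 32436) + 179397 = 33768 + 179397 = 213165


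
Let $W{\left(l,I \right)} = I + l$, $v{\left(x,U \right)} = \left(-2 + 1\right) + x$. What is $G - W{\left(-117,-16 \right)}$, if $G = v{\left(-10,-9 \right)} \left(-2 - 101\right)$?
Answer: $1266$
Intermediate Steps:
$v{\left(x,U \right)} = -1 + x$
$G = 1133$ ($G = \left(-1 - 10\right) \left(-2 - 101\right) = \left(-11\right) \left(-103\right) = 1133$)
$G - W{\left(-117,-16 \right)} = 1133 - \left(-16 - 117\right) = 1133 - -133 = 1133 + 133 = 1266$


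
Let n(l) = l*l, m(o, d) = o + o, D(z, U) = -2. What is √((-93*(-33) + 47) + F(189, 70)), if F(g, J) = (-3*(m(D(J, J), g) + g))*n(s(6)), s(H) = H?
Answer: 4*I*√1054 ≈ 129.86*I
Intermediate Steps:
m(o, d) = 2*o
n(l) = l²
F(g, J) = 432 - 108*g (F(g, J) = -3*(2*(-2) + g)*6² = -3*(-4 + g)*36 = (12 - 3*g)*36 = 432 - 108*g)
√((-93*(-33) + 47) + F(189, 70)) = √((-93*(-33) + 47) + (432 - 108*189)) = √((3069 + 47) + (432 - 20412)) = √(3116 - 19980) = √(-16864) = 4*I*√1054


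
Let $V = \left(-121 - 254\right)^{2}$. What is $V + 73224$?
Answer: $213849$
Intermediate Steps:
$V = 140625$ ($V = \left(-121 - 254\right)^{2} = \left(-375\right)^{2} = 140625$)
$V + 73224 = 140625 + 73224 = 213849$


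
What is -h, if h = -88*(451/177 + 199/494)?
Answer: 11352748/43719 ≈ 259.68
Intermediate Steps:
h = -11352748/43719 (h = -88*(451*(1/177) + 199*(1/494)) = -88*(451/177 + 199/494) = -88*258017/87438 = -11352748/43719 ≈ -259.68)
-h = -1*(-11352748/43719) = 11352748/43719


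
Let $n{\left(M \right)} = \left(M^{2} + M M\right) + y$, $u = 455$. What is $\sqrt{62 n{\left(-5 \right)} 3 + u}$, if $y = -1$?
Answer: $\sqrt{9569} \approx 97.821$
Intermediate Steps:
$n{\left(M \right)} = -1 + 2 M^{2}$ ($n{\left(M \right)} = \left(M^{2} + M M\right) - 1 = \left(M^{2} + M^{2}\right) - 1 = 2 M^{2} - 1 = -1 + 2 M^{2}$)
$\sqrt{62 n{\left(-5 \right)} 3 + u} = \sqrt{62 \left(-1 + 2 \left(-5\right)^{2}\right) 3 + 455} = \sqrt{62 \left(-1 + 2 \cdot 25\right) 3 + 455} = \sqrt{62 \left(-1 + 50\right) 3 + 455} = \sqrt{62 \cdot 49 \cdot 3 + 455} = \sqrt{62 \cdot 147 + 455} = \sqrt{9114 + 455} = \sqrt{9569}$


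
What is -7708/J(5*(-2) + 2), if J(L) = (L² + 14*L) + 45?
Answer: 7708/3 ≈ 2569.3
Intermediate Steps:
J(L) = 45 + L² + 14*L
-7708/J(5*(-2) + 2) = -7708/(45 + (5*(-2) + 2)² + 14*(5*(-2) + 2)) = -7708/(45 + (-10 + 2)² + 14*(-10 + 2)) = -7708/(45 + (-8)² + 14*(-8)) = -7708/(45 + 64 - 112) = -7708/(-3) = -7708*(-⅓) = 7708/3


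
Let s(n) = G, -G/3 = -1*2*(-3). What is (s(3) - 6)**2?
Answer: 576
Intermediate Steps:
G = -18 (G = -3*(-1*2)*(-3) = -(-6)*(-3) = -3*6 = -18)
s(n) = -18
(s(3) - 6)**2 = (-18 - 6)**2 = (-24)**2 = 576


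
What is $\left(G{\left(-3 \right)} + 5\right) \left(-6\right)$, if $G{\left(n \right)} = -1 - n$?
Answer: $-42$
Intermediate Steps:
$\left(G{\left(-3 \right)} + 5\right) \left(-6\right) = \left(\left(-1 - -3\right) + 5\right) \left(-6\right) = \left(\left(-1 + 3\right) + 5\right) \left(-6\right) = \left(2 + 5\right) \left(-6\right) = 7 \left(-6\right) = -42$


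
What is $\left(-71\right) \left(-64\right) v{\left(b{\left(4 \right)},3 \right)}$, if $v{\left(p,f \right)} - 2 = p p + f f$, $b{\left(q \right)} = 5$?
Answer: $163584$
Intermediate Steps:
$v{\left(p,f \right)} = 2 + f^{2} + p^{2}$ ($v{\left(p,f \right)} = 2 + \left(p p + f f\right) = 2 + \left(p^{2} + f^{2}\right) = 2 + \left(f^{2} + p^{2}\right) = 2 + f^{2} + p^{2}$)
$\left(-71\right) \left(-64\right) v{\left(b{\left(4 \right)},3 \right)} = \left(-71\right) \left(-64\right) \left(2 + 3^{2} + 5^{2}\right) = 4544 \left(2 + 9 + 25\right) = 4544 \cdot 36 = 163584$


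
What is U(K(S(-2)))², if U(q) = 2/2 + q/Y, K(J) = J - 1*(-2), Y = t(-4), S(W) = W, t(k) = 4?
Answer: 1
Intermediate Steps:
Y = 4
K(J) = 2 + J (K(J) = J + 2 = 2 + J)
U(q) = 1 + q/4 (U(q) = 2/2 + q/4 = 2*(½) + q*(¼) = 1 + q/4)
U(K(S(-2)))² = (1 + (2 - 2)/4)² = (1 + (¼)*0)² = (1 + 0)² = 1² = 1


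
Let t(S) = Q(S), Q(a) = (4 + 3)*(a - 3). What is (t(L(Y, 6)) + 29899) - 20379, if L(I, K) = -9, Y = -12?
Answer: 9436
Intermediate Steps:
Q(a) = -21 + 7*a (Q(a) = 7*(-3 + a) = -21 + 7*a)
t(S) = -21 + 7*S
(t(L(Y, 6)) + 29899) - 20379 = ((-21 + 7*(-9)) + 29899) - 20379 = ((-21 - 63) + 29899) - 20379 = (-84 + 29899) - 20379 = 29815 - 20379 = 9436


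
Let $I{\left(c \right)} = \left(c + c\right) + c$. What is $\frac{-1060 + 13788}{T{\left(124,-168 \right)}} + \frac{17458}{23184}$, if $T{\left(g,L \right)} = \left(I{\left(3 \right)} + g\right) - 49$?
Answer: $\frac{1765193}{11592} \approx 152.28$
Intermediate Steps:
$I{\left(c \right)} = 3 c$ ($I{\left(c \right)} = 2 c + c = 3 c$)
$T{\left(g,L \right)} = -40 + g$ ($T{\left(g,L \right)} = \left(3 \cdot 3 + g\right) - 49 = \left(9 + g\right) - 49 = -40 + g$)
$\frac{-1060 + 13788}{T{\left(124,-168 \right)}} + \frac{17458}{23184} = \frac{-1060 + 13788}{-40 + 124} + \frac{17458}{23184} = \frac{12728}{84} + 17458 \cdot \frac{1}{23184} = 12728 \cdot \frac{1}{84} + \frac{1247}{1656} = \frac{3182}{21} + \frac{1247}{1656} = \frac{1765193}{11592}$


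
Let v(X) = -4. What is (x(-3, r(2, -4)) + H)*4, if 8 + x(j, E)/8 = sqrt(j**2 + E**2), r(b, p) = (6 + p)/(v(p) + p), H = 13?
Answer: -204 + 8*sqrt(145) ≈ -107.67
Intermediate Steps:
r(b, p) = (6 + p)/(-4 + p)
x(j, E) = -64 + 8*sqrt(E**2 + j**2) (x(j, E) = -64 + 8*sqrt(j**2 + E**2) = -64 + 8*sqrt(E**2 + j**2))
(x(-3, r(2, -4)) + H)*4 = ((-64 + 8*sqrt(((6 - 4)/(-4 - 4))**2 + (-3)**2)) + 13)*4 = ((-64 + 8*sqrt((2/(-8))**2 + 9)) + 13)*4 = ((-64 + 8*sqrt((-1/8*2)**2 + 9)) + 13)*4 = ((-64 + 8*sqrt((-1/4)**2 + 9)) + 13)*4 = ((-64 + 8*sqrt(1/16 + 9)) + 13)*4 = ((-64 + 8*sqrt(145/16)) + 13)*4 = ((-64 + 8*(sqrt(145)/4)) + 13)*4 = ((-64 + 2*sqrt(145)) + 13)*4 = (-51 + 2*sqrt(145))*4 = -204 + 8*sqrt(145)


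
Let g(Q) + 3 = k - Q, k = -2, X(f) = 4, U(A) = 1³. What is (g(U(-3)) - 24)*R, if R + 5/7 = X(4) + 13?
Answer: -3420/7 ≈ -488.57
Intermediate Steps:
U(A) = 1
R = 114/7 (R = -5/7 + (4 + 13) = -5/7 + 17 = 114/7 ≈ 16.286)
g(Q) = -5 - Q (g(Q) = -3 + (-2 - Q) = -5 - Q)
(g(U(-3)) - 24)*R = ((-5 - 1*1) - 24)*(114/7) = ((-5 - 1) - 24)*(114/7) = (-6 - 24)*(114/7) = -30*114/7 = -3420/7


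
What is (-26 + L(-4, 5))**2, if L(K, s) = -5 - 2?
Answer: 1089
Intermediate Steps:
L(K, s) = -7
(-26 + L(-4, 5))**2 = (-26 - 7)**2 = (-33)**2 = 1089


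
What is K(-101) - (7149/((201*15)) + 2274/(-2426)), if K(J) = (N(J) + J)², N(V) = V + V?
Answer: 111919390691/1219065 ≈ 91808.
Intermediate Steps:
N(V) = 2*V
K(J) = 9*J² (K(J) = (2*J + J)² = (3*J)² = 9*J²)
K(-101) - (7149/((201*15)) + 2274/(-2426)) = 9*(-101)² - (7149/((201*15)) + 2274/(-2426)) = 9*10201 - (7149/3015 + 2274*(-1/2426)) = 91809 - (7149*(1/3015) - 1137/1213) = 91809 - (2383/1005 - 1137/1213) = 91809 - 1*1747894/1219065 = 91809 - 1747894/1219065 = 111919390691/1219065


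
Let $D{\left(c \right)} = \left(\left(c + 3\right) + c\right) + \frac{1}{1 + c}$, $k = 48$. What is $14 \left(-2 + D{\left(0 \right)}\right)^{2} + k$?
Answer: $104$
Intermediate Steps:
$D{\left(c \right)} = 3 + \frac{1}{1 + c} + 2 c$ ($D{\left(c \right)} = \left(\left(3 + c\right) + c\right) + \frac{1}{1 + c} = \left(3 + 2 c\right) + \frac{1}{1 + c} = 3 + \frac{1}{1 + c} + 2 c$)
$14 \left(-2 + D{\left(0 \right)}\right)^{2} + k = 14 \left(-2 + \frac{4 + 2 \cdot 0^{2} + 5 \cdot 0}{1 + 0}\right)^{2} + 48 = 14 \left(-2 + \frac{4 + 2 \cdot 0 + 0}{1}\right)^{2} + 48 = 14 \left(-2 + 1 \left(4 + 0 + 0\right)\right)^{2} + 48 = 14 \left(-2 + 1 \cdot 4\right)^{2} + 48 = 14 \left(-2 + 4\right)^{2} + 48 = 14 \cdot 2^{2} + 48 = 14 \cdot 4 + 48 = 56 + 48 = 104$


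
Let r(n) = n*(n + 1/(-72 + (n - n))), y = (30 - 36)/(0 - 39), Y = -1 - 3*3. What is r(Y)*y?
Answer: 3605/234 ≈ 15.406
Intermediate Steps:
Y = -10 (Y = -1 - 9 = -10)
y = 2/13 (y = -6/(-39) = -6*(-1/39) = 2/13 ≈ 0.15385)
r(n) = n*(-1/72 + n) (r(n) = n*(n + 1/(-72 + 0)) = n*(n + 1/(-72)) = n*(n - 1/72) = n*(-1/72 + n))
r(Y)*y = -10*(-1/72 - 10)*(2/13) = -10*(-721/72)*(2/13) = (3605/36)*(2/13) = 3605/234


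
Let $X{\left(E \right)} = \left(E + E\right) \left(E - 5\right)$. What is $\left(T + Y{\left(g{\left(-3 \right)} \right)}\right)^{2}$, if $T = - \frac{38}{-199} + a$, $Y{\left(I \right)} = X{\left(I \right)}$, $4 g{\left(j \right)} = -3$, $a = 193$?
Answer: $\frac{103227906681}{2534464} \approx 40730.0$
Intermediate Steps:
$g{\left(j \right)} = - \frac{3}{4}$ ($g{\left(j \right)} = \frac{1}{4} \left(-3\right) = - \frac{3}{4}$)
$X{\left(E \right)} = 2 E \left(-5 + E\right)$
$Y{\left(I \right)} = 2 I \left(-5 + I\right)$
$T = \frac{38445}{199}$ ($T = - \frac{38}{-199} + 193 = \left(-38\right) \left(- \frac{1}{199}\right) + 193 = \frac{38}{199} + 193 = \frac{38445}{199} \approx 193.19$)
$\left(T + Y{\left(g{\left(-3 \right)} \right)}\right)^{2} = \left(\frac{38445}{199} + 2 \left(- \frac{3}{4}\right) \left(-5 - \frac{3}{4}\right)\right)^{2} = \left(\frac{38445}{199} + 2 \left(- \frac{3}{4}\right) \left(- \frac{23}{4}\right)\right)^{2} = \left(\frac{38445}{199} + \frac{69}{8}\right)^{2} = \left(\frac{321291}{1592}\right)^{2} = \frac{103227906681}{2534464}$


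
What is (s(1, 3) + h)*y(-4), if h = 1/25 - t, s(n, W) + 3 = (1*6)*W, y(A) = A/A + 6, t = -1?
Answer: 2807/25 ≈ 112.28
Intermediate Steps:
y(A) = 7 (y(A) = 1 + 6 = 7)
s(n, W) = -3 + 6*W (s(n, W) = -3 + (1*6)*W = -3 + 6*W)
h = 26/25 (h = 1/25 - 1*(-1) = 1/25 + 1 = 26/25 ≈ 1.0400)
(s(1, 3) + h)*y(-4) = ((-3 + 6*3) + 26/25)*7 = ((-3 + 18) + 26/25)*7 = (15 + 26/25)*7 = (401/25)*7 = 2807/25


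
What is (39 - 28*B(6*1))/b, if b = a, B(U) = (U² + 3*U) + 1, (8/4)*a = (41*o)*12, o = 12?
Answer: -1501/2952 ≈ -0.50847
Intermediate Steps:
a = 2952 (a = ((41*12)*12)/2 = (492*12)/2 = (½)*5904 = 2952)
B(U) = 1 + U² + 3*U
b = 2952
(39 - 28*B(6*1))/b = (39 - 28*(1 + (6*1)² + 3*(6*1)))/2952 = (39 - 28*(1 + 6² + 3*6))*(1/2952) = (39 - 28*(1 + 36 + 18))*(1/2952) = (39 - 28*55)*(1/2952) = (39 - 1540)*(1/2952) = -1501*1/2952 = -1501/2952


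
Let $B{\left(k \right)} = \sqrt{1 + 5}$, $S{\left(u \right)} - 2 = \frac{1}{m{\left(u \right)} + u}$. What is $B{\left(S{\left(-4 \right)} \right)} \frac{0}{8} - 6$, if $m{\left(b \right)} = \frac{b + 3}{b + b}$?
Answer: $-6$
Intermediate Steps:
$m{\left(b \right)} = \frac{3 + b}{2 b}$
$S{\left(u \right)} = 2 + \frac{1}{u + \frac{3 + u}{2 u}}$ ($S{\left(u \right)} = 2 + \frac{1}{\frac{3 + u}{2 u} + u} = 2 + \frac{1}{u + \frac{3 + u}{2 u}}$)
$B{\left(k \right)} = \sqrt{6}$
$B{\left(S{\left(-4 \right)} \right)} \frac{0}{8} - 6 = \sqrt{6} \cdot \frac{0}{8} - 6 = \sqrt{6} \cdot 0 \cdot \frac{1}{8} - 6 = \sqrt{6} \cdot 0 - 6 = 0 - 6 = -6$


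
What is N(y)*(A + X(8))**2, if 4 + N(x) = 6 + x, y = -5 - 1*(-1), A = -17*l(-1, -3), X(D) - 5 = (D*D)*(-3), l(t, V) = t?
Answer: -57800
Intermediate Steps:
X(D) = 5 - 3*D**2 (X(D) = 5 + (D*D)*(-3) = 5 + D**2*(-3) = 5 - 3*D**2)
A = 17 (A = -17*(-1) = 17)
y = -4 (y = -5 + 1 = -4)
N(x) = 2 + x (N(x) = -4 + (6 + x) = 2 + x)
N(y)*(A + X(8))**2 = (2 - 4)*(17 + (5 - 3*8**2))**2 = -2*(17 + (5 - 3*64))**2 = -2*(17 + (5 - 192))**2 = -2*(17 - 187)**2 = -2*(-170)**2 = -2*28900 = -57800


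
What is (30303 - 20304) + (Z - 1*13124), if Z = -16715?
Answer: -19840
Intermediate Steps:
(30303 - 20304) + (Z - 1*13124) = (30303 - 20304) + (-16715 - 1*13124) = 9999 + (-16715 - 13124) = 9999 - 29839 = -19840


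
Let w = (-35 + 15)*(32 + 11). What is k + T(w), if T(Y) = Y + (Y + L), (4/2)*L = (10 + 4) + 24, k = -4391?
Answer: -6092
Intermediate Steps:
L = 19 (L = ((10 + 4) + 24)/2 = (14 + 24)/2 = (1/2)*38 = 19)
w = -860 (w = -20*43 = -860)
T(Y) = 19 + 2*Y (T(Y) = Y + (Y + 19) = Y + (19 + Y) = 19 + 2*Y)
k + T(w) = -4391 + (19 + 2*(-860)) = -4391 + (19 - 1720) = -4391 - 1701 = -6092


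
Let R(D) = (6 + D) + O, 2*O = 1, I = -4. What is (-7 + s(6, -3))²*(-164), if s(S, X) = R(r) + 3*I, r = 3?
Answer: -14801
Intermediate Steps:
O = ½ (O = (½)*1 = ½ ≈ 0.50000)
R(D) = 13/2 + D (R(D) = (6 + D) + ½ = 13/2 + D)
s(S, X) = -5/2 (s(S, X) = (13/2 + 3) + 3*(-4) = 19/2 - 12 = -5/2)
(-7 + s(6, -3))²*(-164) = (-7 - 5/2)²*(-164) = (-19/2)²*(-164) = (361/4)*(-164) = -14801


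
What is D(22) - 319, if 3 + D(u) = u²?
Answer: 162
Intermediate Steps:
D(u) = -3 + u²
D(22) - 319 = (-3 + 22²) - 319 = (-3 + 484) - 319 = 481 - 319 = 162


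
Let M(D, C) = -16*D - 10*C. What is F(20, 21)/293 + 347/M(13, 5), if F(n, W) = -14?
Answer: -105283/75594 ≈ -1.3927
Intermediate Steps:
F(20, 21)/293 + 347/M(13, 5) = -14/293 + 347/(-16*13 - 10*5) = -14*1/293 + 347/(-208 - 50) = -14/293 + 347/(-258) = -14/293 + 347*(-1/258) = -14/293 - 347/258 = -105283/75594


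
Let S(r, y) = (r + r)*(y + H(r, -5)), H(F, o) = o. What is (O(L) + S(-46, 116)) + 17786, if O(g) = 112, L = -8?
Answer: 7686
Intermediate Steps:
S(r, y) = 2*r*(-5 + y) (S(r, y) = (r + r)*(y - 5) = (2*r)*(-5 + y) = 2*r*(-5 + y))
(O(L) + S(-46, 116)) + 17786 = (112 + 2*(-46)*(-5 + 116)) + 17786 = (112 + 2*(-46)*111) + 17786 = (112 - 10212) + 17786 = -10100 + 17786 = 7686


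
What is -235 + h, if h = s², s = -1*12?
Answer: -91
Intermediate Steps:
s = -12
h = 144 (h = (-12)² = 144)
-235 + h = -235 + 144 = -91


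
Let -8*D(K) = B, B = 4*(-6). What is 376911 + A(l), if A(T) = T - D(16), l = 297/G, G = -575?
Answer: 216721803/575 ≈ 3.7691e+5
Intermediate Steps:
B = -24
l = -297/575 (l = 297/(-575) = 297*(-1/575) = -297/575 ≈ -0.51652)
D(K) = 3 (D(K) = -⅛*(-24) = 3)
A(T) = -3 + T (A(T) = T - 1*3 = T - 3 = -3 + T)
376911 + A(l) = 376911 + (-3 - 297/575) = 376911 - 2022/575 = 216721803/575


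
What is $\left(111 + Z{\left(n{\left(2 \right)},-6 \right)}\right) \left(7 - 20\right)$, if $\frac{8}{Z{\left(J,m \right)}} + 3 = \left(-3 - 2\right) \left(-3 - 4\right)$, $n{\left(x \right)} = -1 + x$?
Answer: $- \frac{5785}{4} \approx -1446.3$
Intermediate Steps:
$Z{\left(J,m \right)} = \frac{1}{4}$ ($Z{\left(J,m \right)} = \frac{8}{-3 + \left(-3 - 2\right) \left(-3 - 4\right)} = \frac{8}{-3 - -35} = \frac{8}{-3 + 35} = \frac{8}{32} = 8 \cdot \frac{1}{32} = \frac{1}{4}$)
$\left(111 + Z{\left(n{\left(2 \right)},-6 \right)}\right) \left(7 - 20\right) = \left(111 + \frac{1}{4}\right) \left(7 - 20\right) = \frac{445}{4} \left(-13\right) = - \frac{5785}{4}$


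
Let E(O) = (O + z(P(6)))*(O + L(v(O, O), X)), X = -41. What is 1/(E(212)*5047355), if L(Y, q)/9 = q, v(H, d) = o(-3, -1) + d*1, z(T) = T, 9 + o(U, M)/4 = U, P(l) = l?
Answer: -1/172750772230 ≈ -5.7887e-12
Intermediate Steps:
o(U, M) = -36 + 4*U
v(H, d) = -48 + d (v(H, d) = (-36 + 4*(-3)) + d*1 = (-36 - 12) + d = -48 + d)
L(Y, q) = 9*q
E(O) = (-369 + O)*(6 + O) (E(O) = (O + 6)*(O + 9*(-41)) = (6 + O)*(O - 369) = (6 + O)*(-369 + O) = (-369 + O)*(6 + O))
1/(E(212)*5047355) = 1/(-2214 + 212² - 363*212*5047355) = (1/5047355)/(-2214 + 44944 - 76956) = (1/5047355)/(-34226) = -1/34226*1/5047355 = -1/172750772230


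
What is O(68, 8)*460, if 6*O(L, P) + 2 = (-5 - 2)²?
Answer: 10810/3 ≈ 3603.3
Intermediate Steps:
O(L, P) = 47/6 (O(L, P) = -⅓ + (-5 - 2)²/6 = -⅓ + (⅙)*(-7)² = -⅓ + (⅙)*49 = -⅓ + 49/6 = 47/6)
O(68, 8)*460 = (47/6)*460 = 10810/3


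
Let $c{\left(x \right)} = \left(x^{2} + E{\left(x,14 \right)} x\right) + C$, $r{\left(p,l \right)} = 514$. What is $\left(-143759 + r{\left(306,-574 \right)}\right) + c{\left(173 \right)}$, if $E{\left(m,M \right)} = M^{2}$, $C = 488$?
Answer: $-78920$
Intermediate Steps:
$c{\left(x \right)} = 488 + x^{2} + 196 x$ ($c{\left(x \right)} = \left(x^{2} + 14^{2} x\right) + 488 = \left(x^{2} + 196 x\right) + 488 = 488 + x^{2} + 196 x$)
$\left(-143759 + r{\left(306,-574 \right)}\right) + c{\left(173 \right)} = \left(-143759 + 514\right) + \left(488 + 173^{2} + 196 \cdot 173\right) = -143245 + \left(488 + 29929 + 33908\right) = -143245 + 64325 = -78920$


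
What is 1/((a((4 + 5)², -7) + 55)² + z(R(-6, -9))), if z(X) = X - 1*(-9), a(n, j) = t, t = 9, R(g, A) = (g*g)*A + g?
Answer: 1/3775 ≈ 0.00026490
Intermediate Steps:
R(g, A) = g + A*g² (R(g, A) = g²*A + g = A*g² + g = g + A*g²)
a(n, j) = 9
z(X) = 9 + X (z(X) = X + 9 = 9 + X)
1/((a((4 + 5)², -7) + 55)² + z(R(-6, -9))) = 1/((9 + 55)² + (9 - 6*(1 - 9*(-6)))) = 1/(64² + (9 - 6*(1 + 54))) = 1/(4096 + (9 - 6*55)) = 1/(4096 + (9 - 330)) = 1/(4096 - 321) = 1/3775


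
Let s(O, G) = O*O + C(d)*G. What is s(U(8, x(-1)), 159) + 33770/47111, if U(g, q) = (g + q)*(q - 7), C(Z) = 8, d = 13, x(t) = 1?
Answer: 197334638/47111 ≈ 4188.7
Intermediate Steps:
U(g, q) = (-7 + q)*(g + q) (U(g, q) = (g + q)*(-7 + q) = (-7 + q)*(g + q))
s(O, G) = O² + 8*G (s(O, G) = O*O + 8*G = O² + 8*G)
s(U(8, x(-1)), 159) + 33770/47111 = ((1² - 7*8 - 7*1 + 8*1)² + 8*159) + 33770/47111 = ((1 - 56 - 7 + 8)² + 1272) + 33770*(1/47111) = ((-54)² + 1272) + 33770/47111 = (2916 + 1272) + 33770/47111 = 4188 + 33770/47111 = 197334638/47111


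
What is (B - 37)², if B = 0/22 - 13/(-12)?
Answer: 185761/144 ≈ 1290.0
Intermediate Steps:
B = 13/12 (B = 0*(1/22) - 13*(-1/12) = 0 + 13/12 = 13/12 ≈ 1.0833)
(B - 37)² = (13/12 - 37)² = (-431/12)² = 185761/144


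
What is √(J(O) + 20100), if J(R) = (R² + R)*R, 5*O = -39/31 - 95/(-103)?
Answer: 2*√326446373568375412145/254881225 ≈ 141.77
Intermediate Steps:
O = -1072/15965 (O = (-39/31 - 95/(-103))/5 = (-39*1/31 - 95*(-1/103))/5 = (-39/31 + 95/103)/5 = (⅕)*(-1072/3193) = -1072/15965 ≈ -0.067147)
J(R) = R*(R + R²) (J(R) = (R + R²)*R = R*(R + R²))
√(J(O) + 20100) = √((-1072/15965)²*(1 - 1072/15965) + 20100) = √((1149184/254881225)*(14893/15965) + 20100) = √(17114797312/4069178757125 + 20100) = √(81790510133009812/4069178757125) = 2*√326446373568375412145/254881225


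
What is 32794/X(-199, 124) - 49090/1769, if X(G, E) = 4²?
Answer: 28613573/14152 ≈ 2021.9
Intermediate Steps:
X(G, E) = 16
32794/X(-199, 124) - 49090/1769 = 32794/16 - 49090/1769 = 32794*(1/16) - 49090*1/1769 = 16397/8 - 49090/1769 = 28613573/14152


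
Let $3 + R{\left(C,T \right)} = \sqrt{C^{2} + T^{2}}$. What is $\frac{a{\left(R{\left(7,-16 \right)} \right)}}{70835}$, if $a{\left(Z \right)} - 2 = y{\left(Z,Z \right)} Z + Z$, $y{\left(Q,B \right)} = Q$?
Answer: $\frac{313}{70835} - \frac{\sqrt{305}}{14167} \approx 0.003186$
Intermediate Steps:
$R{\left(C,T \right)} = -3 + \sqrt{C^{2} + T^{2}}$
$a{\left(Z \right)} = 2 + Z + Z^{2}$ ($a{\left(Z \right)} = 2 + \left(Z Z + Z\right) = 2 + \left(Z^{2} + Z\right) = 2 + \left(Z + Z^{2}\right) = 2 + Z + Z^{2}$)
$\frac{a{\left(R{\left(7,-16 \right)} \right)}}{70835} = \frac{2 - \left(3 - \sqrt{7^{2} + \left(-16\right)^{2}}\right) + \left(-3 + \sqrt{7^{2} + \left(-16\right)^{2}}\right)^{2}}{70835} = \left(2 - \left(3 - \sqrt{49 + 256}\right) + \left(-3 + \sqrt{49 + 256}\right)^{2}\right) \frac{1}{70835} = \left(2 - \left(3 - \sqrt{305}\right) + \left(-3 + \sqrt{305}\right)^{2}\right) \frac{1}{70835} = \left(-1 + \sqrt{305} + \left(-3 + \sqrt{305}\right)^{2}\right) \frac{1}{70835} = - \frac{1}{70835} + \frac{\sqrt{305}}{70835} + \frac{\left(-3 + \sqrt{305}\right)^{2}}{70835}$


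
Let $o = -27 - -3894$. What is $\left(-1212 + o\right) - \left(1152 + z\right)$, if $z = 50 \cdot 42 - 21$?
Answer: $-576$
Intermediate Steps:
$z = 2079$ ($z = 2100 - 21 = 2079$)
$o = 3867$ ($o = -27 + 3894 = 3867$)
$\left(-1212 + o\right) - \left(1152 + z\right) = \left(-1212 + 3867\right) - 3231 = 2655 - 3231 = -576$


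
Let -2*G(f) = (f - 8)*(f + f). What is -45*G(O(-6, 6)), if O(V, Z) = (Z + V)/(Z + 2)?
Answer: 0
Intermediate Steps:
O(V, Z) = (V + Z)/(2 + Z)
G(f) = -f*(-8 + f) (G(f) = -(f - 8)*(f + f)/2 = -(-8 + f)*2*f/2 = -f*(-8 + f))
-45*G(O(-6, 6)) = -45*(-6 + 6)/(2 + 6)*(8 - (-6 + 6)/(2 + 6)) = -45*0/8*(8 - 0/8) = -45*(⅛)*0*(8 - 0/8) = -0*(8 - 1*0) = -0*(8 + 0) = -0*8 = -45*0 = 0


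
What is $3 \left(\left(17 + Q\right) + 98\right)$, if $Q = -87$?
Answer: $84$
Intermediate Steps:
$3 \left(\left(17 + Q\right) + 98\right) = 3 \left(\left(17 - 87\right) + 98\right) = 3 \left(-70 + 98\right) = 3 \cdot 28 = 84$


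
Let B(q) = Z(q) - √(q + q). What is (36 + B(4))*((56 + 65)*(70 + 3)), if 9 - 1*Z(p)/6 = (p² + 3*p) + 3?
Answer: -847968 - 17666*√2 ≈ -8.7295e+5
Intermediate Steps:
Z(p) = 36 - 18*p - 6*p² (Z(p) = 54 - 6*((p² + 3*p) + 3) = 54 - 6*(3 + p² + 3*p) = 54 + (-18 - 18*p - 6*p²) = 36 - 18*p - 6*p²)
B(q) = 36 - 18*q - 6*q² - √2*√q (B(q) = (36 - 18*q - 6*q²) - √(q + q) = (36 - 18*q - 6*q²) - √(2*q) = (36 - 18*q - 6*q²) - √2*√q = 36 - 18*q - 6*q² - √2*√q)
(36 + B(4))*((56 + 65)*(70 + 3)) = (36 + (36 - 18*4 - 6*4² - √2*√4))*((56 + 65)*(70 + 3)) = (36 + (36 - 72 - 6*16 - 1*√2*2))*(121*73) = (36 + (36 - 72 - 96 - 2*√2))*8833 = (36 + (-132 - 2*√2))*8833 = (-96 - 2*√2)*8833 = -847968 - 17666*√2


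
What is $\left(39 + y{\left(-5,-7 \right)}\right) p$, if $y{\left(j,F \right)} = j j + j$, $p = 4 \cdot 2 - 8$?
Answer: $0$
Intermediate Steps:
$p = 0$ ($p = 8 - 8 = 0$)
$y{\left(j,F \right)} = j + j^{2}$ ($y{\left(j,F \right)} = j^{2} + j = j + j^{2}$)
$\left(39 + y{\left(-5,-7 \right)}\right) p = \left(39 - 5 \left(1 - 5\right)\right) 0 = \left(39 - -20\right) 0 = \left(39 + 20\right) 0 = 59 \cdot 0 = 0$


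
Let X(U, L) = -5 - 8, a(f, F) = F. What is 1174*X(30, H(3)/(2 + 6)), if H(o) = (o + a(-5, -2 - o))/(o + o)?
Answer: -15262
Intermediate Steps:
H(o) = -1/o (H(o) = (o + (-2 - o))/(o + o) = -2*1/(2*o) = -1/o)
X(U, L) = -13
1174*X(30, H(3)/(2 + 6)) = 1174*(-13) = -15262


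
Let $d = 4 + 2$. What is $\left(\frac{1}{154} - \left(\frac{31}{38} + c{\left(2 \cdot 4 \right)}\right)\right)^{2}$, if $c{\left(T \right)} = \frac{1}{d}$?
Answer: $\frac{73393489}{77053284} \approx 0.9525$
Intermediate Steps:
$d = 6$
$c{\left(T \right)} = \frac{1}{6}$
$\left(\frac{1}{154} - \left(\frac{31}{38} + c{\left(2 \cdot 4 \right)}\right)\right)^{2} = \left(\frac{1}{154} - \left(\frac{1}{6} + \frac{62}{76}\right)\right)^{2} = \left(\frac{1}{154} - \frac{56}{57}\right)^{2} = \left(- \frac{8567}{8778}\right)^{2} = \frac{73393489}{77053284}$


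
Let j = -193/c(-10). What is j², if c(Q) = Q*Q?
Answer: 37249/10000 ≈ 3.7249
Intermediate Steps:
c(Q) = Q²
j = -193/100 (j = -193/((-10)²) = -193/100 ≈ -1.9300)
j² = (-193/100)² = 37249/10000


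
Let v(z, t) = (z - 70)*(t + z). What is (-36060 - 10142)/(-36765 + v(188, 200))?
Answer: -46202/9019 ≈ -5.1227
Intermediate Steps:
v(z, t) = (-70 + z)*(t + z)
(-36060 - 10142)/(-36765 + v(188, 200)) = (-36060 - 10142)/(-36765 + (188**2 - 70*200 - 70*188 + 200*188)) = -46202/(-36765 + (35344 - 14000 - 13160 + 37600)) = -46202/(-36765 + 45784) = -46202/9019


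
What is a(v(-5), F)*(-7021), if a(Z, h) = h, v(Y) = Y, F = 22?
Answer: -154462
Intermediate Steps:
a(v(-5), F)*(-7021) = 22*(-7021) = -154462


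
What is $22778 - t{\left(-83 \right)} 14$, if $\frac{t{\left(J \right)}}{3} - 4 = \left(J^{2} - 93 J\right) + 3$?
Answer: $-591052$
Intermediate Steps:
$t{\left(J \right)} = 21 - 279 J + 3 J^{2}$ ($t{\left(J \right)} = 12 + 3 \left(\left(J^{2} - 93 J\right) + 3\right) = 12 + 3 \left(3 + J^{2} - 93 J\right) = 12 + \left(9 - 279 J + 3 J^{2}\right) = 21 - 279 J + 3 J^{2}$)
$22778 - t{\left(-83 \right)} 14 = 22778 - \left(21 - -23157 + 3 \left(-83\right)^{2}\right) 14 = 22778 - \left(21 + 23157 + 3 \cdot 6889\right) 14 = 22778 - \left(21 + 23157 + 20667\right) 14 = 22778 - 43845 \cdot 14 = 22778 - 613830 = -591052$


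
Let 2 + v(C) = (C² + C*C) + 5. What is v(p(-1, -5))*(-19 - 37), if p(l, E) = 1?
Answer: -280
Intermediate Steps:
v(C) = 3 + 2*C² (v(C) = -2 + ((C² + C*C) + 5) = -2 + ((C² + C²) + 5) = -2 + (2*C² + 5) = -2 + (5 + 2*C²) = 3 + 2*C²)
v(p(-1, -5))*(-19 - 37) = (3 + 2*1²)*(-19 - 37) = (3 + 2*1)*(-56) = (3 + 2)*(-56) = 5*(-56) = -280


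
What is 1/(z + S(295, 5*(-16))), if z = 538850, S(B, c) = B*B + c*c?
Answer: 1/632275 ≈ 1.5816e-6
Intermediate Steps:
S(B, c) = B² + c²
1/(z + S(295, 5*(-16))) = 1/(538850 + (295² + (5*(-16))²)) = 1/(538850 + (87025 + (-80)²)) = 1/(538850 + (87025 + 6400)) = 1/(538850 + 93425) = 1/632275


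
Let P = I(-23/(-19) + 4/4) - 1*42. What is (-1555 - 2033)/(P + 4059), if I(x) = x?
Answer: -22724/25455 ≈ -0.89271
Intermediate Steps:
P = -756/19 (P = (-23/(-19) + 4/4) - 1*42 = (-23*(-1/19) + 4*(¼)) - 42 = (23/19 + 1) - 42 = 42/19 - 42 = -756/19 ≈ -39.789)
(-1555 - 2033)/(P + 4059) = (-1555 - 2033)/(-756/19 + 4059) = -3588/76365/19 = -3588*19/76365 = -22724/25455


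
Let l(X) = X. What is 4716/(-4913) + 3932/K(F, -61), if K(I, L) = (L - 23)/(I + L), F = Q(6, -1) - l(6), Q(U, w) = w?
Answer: 328305536/103173 ≈ 3182.1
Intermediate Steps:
F = -7 (F = -1 - 1*6 = -1 - 6 = -7)
K(I, L) = (-23 + L)/(I + L)
4716/(-4913) + 3932/K(F, -61) = 4716/(-4913) + 3932/(((-23 - 61)/(-7 - 61))) = 4716*(-1/4913) + 3932/((-84/(-68))) = -4716/4913 + 3932/((-1/68*(-84))) = -4716/4913 + 3932/(21/17) = -4716/4913 + 3932*(17/21) = -4716/4913 + 66844/21 = 328305536/103173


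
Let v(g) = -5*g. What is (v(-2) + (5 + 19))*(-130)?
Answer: -4420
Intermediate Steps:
(v(-2) + (5 + 19))*(-130) = (-5*(-2) + (5 + 19))*(-130) = (10 + 24)*(-130) = 34*(-130) = -4420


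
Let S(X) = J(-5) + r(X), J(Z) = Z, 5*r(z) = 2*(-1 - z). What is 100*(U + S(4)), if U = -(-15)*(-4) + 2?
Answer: -6500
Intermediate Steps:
r(z) = -⅖ - 2*z/5 (r(z) = (2*(-1 - z))/5 = (-2 - 2*z)/5 = -⅖ - 2*z/5)
U = -58 (U = -5*12 + 2 = -60 + 2 = -58)
S(X) = -27/5 - 2*X/5 (S(X) = -5 + (-⅖ - 2*X/5) = -27/5 - 2*X/5)
100*(U + S(4)) = 100*(-58 + (-27/5 - ⅖*4)) = 100*(-58 + (-27/5 - 8/5)) = 100*(-58 - 7) = 100*(-65) = -6500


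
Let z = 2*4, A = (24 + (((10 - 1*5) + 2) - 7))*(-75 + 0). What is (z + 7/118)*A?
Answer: -855900/59 ≈ -14507.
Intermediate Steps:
A = -1800 (A = (24 + (((10 - 5) + 2) - 7))*(-75) = (24 + ((5 + 2) - 7))*(-75) = (24 + (7 - 7))*(-75) = (24 + 0)*(-75) = 24*(-75) = -1800)
z = 8
(z + 7/118)*A = (8 + 7/118)*(-1800) = (951/118)*(-1800) = -855900/59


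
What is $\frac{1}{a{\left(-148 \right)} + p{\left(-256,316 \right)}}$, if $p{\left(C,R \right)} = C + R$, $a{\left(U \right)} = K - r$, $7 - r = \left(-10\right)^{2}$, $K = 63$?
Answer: $\frac{1}{216} \approx 0.0046296$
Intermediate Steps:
$r = -93$ ($r = 7 - \left(-10\right)^{2} = 7 - 100 = -93$)
$a{\left(U \right)} = 156$ ($a{\left(U \right)} = 63 - -93 = 63 + 93 = 156$)
$\frac{1}{a{\left(-148 \right)} + p{\left(-256,316 \right)}} = \frac{1}{156 + \left(-256 + 316\right)} = \frac{1}{156 + 60} = \frac{1}{216}$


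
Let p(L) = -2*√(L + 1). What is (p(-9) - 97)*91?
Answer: -8827 - 364*I*√2 ≈ -8827.0 - 514.77*I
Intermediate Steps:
p(L) = -2*√(1 + L)
(p(-9) - 97)*91 = (-2*√(1 - 9) - 97)*91 = (-4*I*√2 - 97)*91 = (-97 - 4*I*√2)*91 = -8827 - 364*I*√2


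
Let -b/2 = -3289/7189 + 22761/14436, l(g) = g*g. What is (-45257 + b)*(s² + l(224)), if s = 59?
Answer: -1077043212305919/443506 ≈ -2.4285e+9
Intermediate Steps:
l(g) = g²
b = -992725/443506 (b = -2*(-3289/7189 + 22761/14436) = -2*(-3289*1/7189 + 22761*(1/14436)) = -2*(-253/553 + 2529/1604) = -2*992725/887012 = -992725/443506 ≈ -2.2384)
(-45257 + b)*(s² + l(224)) = (-45257 - 992725/443506)*(59² + 224²) = -20072743767*(3481 + 50176)/443506 = -20072743767/443506*53657 = -1077043212305919/443506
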